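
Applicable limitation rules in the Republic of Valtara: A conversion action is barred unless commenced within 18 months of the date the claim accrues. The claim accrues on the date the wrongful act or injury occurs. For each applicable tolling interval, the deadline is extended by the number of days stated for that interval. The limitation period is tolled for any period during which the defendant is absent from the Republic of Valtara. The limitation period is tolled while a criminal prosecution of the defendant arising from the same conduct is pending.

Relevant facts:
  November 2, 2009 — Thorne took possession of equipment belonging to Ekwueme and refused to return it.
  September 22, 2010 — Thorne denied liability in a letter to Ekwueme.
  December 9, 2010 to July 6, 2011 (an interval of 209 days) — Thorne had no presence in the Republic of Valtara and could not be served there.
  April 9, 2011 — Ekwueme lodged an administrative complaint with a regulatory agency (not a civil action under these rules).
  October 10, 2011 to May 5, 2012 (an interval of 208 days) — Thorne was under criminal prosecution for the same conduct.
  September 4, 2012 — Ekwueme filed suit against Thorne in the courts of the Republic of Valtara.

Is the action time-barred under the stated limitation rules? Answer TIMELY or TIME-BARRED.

TIME-BARRED

The claim accrued on November 2, 2009, when the wrongful act occurred.
Adding the 18 months base period to November 2, 2009 gives a deadline of May 2, 2011, before any tolling.
The defendant's absence from the jurisdiction from December 9, 2010 to July 6, 2011 tolled the period for 209 days, extending the deadline to November 27, 2011.
The pending criminal prosecution from October 10, 2011 to May 5, 2012 tolled the period for 208 days, extending the deadline to June 22, 2012.
Nothing else in the chronology tolls or restarts the period.
Filing on September 4, 2012 missed the June 22, 2012 deadline — the action is time-barred.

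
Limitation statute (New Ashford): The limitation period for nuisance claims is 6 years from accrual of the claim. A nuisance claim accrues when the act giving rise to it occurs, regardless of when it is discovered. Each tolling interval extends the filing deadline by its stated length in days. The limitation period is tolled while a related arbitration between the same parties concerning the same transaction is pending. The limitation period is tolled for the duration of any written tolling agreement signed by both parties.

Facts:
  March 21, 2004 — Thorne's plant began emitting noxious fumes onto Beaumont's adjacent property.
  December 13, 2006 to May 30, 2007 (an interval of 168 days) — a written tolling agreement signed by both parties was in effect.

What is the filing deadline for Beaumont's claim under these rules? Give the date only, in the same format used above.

The claim accrued on March 21, 2004, when the wrongful act occurred.
The untolled deadline — 6 years after March 21, 2004 — is March 21, 2010.
The period was tolled for 168 days by the written tolling agreement (December 13, 2006 to May 30, 2007), pushing the deadline to September 5, 2010.

September 5, 2010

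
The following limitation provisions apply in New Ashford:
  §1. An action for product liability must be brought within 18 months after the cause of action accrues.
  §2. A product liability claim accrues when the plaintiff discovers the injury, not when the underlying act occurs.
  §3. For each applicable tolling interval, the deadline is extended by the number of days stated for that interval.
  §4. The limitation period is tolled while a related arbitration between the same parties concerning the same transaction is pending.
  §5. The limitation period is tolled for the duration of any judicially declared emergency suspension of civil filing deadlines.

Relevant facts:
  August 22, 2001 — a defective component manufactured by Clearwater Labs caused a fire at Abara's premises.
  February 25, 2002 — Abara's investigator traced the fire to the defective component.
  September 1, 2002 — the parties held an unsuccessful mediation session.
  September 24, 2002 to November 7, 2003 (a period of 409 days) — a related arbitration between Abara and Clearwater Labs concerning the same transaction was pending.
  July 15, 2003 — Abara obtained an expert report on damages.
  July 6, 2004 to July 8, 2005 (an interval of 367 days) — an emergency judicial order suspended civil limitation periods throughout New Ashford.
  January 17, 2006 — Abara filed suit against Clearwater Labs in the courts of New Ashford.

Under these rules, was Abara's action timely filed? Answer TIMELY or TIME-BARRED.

Accrual is tied to discovery, so the period began on February 25, 2002 rather than on August 22, 2001 when the act occurred.
The untolled deadline — 18 months after February 25, 2002 — is August 25, 2003.
The period was tolled for 409 days by the pending related arbitration (September 24, 2002 to November 7, 2003), pushing the deadline to October 7, 2004.
Because the emergency suspension of filing deadlines ran from July 6, 2004 to July 8, 2005, the deadline is extended by 367 days to October 9, 2005.
Nothing else in the chronology tolls or restarts the period.
Filing on January 17, 2006 missed the October 9, 2005 deadline — the action is time-barred.

TIME-BARRED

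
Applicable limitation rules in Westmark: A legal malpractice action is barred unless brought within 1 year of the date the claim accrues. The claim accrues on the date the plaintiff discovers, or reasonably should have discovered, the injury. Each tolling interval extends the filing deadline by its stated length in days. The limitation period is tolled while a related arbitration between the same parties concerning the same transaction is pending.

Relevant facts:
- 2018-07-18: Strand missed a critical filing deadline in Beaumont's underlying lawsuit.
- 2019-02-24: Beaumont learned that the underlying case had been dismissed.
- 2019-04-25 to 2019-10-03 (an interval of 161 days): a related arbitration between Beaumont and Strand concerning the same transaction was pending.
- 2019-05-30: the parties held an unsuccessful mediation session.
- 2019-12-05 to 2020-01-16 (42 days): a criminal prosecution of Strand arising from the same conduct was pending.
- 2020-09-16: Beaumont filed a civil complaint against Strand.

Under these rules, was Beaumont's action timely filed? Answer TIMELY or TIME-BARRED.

The claim did not accrue until Beaumont discovered the injury on 2019-02-24; the 2018-07-18 act date does not start the clock under the stated rule.
The untolled deadline — 1 year after 2019-02-24 — is 2020-02-24.
Because the pending related arbitration ran from 2019-04-25 to 2019-10-03, the deadline is extended by 161 days to 2020-08-03.
The pending criminal prosecution from 2019-12-05 to 2020-01-16 does not toll the period, because no stated rule makes a criminal prosecution a tolling event.
The other events in the timeline have no effect on the limitation period under the stated rules.
Beaumont filed on 2020-09-16, after the 2020-08-03 deadline, so the action is time-barred.

TIME-BARRED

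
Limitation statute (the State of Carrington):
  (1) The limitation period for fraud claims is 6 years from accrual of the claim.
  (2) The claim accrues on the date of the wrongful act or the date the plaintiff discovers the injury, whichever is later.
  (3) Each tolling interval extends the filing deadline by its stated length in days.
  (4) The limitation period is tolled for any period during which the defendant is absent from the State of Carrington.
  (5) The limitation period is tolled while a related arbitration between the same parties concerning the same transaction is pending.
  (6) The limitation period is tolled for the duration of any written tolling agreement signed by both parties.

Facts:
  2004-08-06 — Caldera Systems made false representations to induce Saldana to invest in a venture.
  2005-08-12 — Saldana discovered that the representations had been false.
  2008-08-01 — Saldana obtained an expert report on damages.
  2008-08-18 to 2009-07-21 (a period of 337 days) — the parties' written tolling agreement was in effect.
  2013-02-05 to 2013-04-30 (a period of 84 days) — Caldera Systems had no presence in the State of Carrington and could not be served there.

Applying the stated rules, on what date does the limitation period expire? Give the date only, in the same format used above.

Taking the later of the act (2004-08-06) and discovery (2005-08-12), the claim accrued on 2005-08-12.
Adding the 6 years base period to 2005-08-12 gives a deadline of 2011-08-12, before any tolling.
The written tolling agreement from 2008-08-18 to 2009-07-21 tolled the period for 337 days, extending the deadline to 2012-07-14.
The defendant's absence from the jurisdiction starting 2013-02-05 came too late — the period had run on 2012-07-14 — and so does not extend the deadline.
Nothing else in the chronology tolls or restarts the period.

2012-07-14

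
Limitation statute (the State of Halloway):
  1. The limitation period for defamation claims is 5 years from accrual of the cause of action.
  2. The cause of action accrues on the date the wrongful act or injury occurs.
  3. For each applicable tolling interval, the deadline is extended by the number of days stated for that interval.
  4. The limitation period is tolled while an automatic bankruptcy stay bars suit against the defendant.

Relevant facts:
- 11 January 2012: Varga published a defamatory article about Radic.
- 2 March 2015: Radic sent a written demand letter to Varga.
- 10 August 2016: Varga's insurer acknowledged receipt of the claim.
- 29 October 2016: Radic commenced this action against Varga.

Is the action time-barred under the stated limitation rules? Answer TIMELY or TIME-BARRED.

The claim accrued on 11 January 2012, when the wrongful act occurred.
Adding the 5 years base period to 11 January 2012 gives a deadline of 11 January 2017, before any tolling.
The other events in the timeline have no effect on the limitation period under the stated rules.
Filing on 29 October 2016 beat the 11 January 2017 deadline — the action is timely.

TIMELY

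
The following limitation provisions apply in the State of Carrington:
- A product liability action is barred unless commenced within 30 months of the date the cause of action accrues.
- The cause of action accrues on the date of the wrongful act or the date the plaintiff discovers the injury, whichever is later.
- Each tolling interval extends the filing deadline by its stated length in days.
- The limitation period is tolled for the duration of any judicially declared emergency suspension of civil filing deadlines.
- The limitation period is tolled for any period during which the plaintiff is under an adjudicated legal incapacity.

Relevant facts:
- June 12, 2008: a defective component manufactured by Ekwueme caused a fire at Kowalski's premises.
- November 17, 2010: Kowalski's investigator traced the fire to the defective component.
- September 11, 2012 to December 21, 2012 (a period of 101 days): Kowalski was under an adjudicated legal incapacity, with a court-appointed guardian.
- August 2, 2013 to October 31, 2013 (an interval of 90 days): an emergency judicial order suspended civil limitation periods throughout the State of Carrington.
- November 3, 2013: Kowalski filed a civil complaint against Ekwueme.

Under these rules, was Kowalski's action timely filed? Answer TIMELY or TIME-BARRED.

Because discovery on November 17, 2010 post-dates the June 12, 2008 act, accrual under the later-of rule falls on November 17, 2010.
The untolled deadline — 30 months after November 17, 2010 — is May 17, 2013.
The period was tolled for 101 days by the plaintiff's legal incapacity (September 11, 2012 to December 21, 2012), pushing the deadline to August 26, 2013.
The emergency suspension of filing deadlines from August 2, 2013 to October 31, 2013 tolled the period for 90 days, extending the deadline to November 24, 2013.
The November 3, 2013 filing precedes the November 24, 2013 deadline; the claim is timely.

TIMELY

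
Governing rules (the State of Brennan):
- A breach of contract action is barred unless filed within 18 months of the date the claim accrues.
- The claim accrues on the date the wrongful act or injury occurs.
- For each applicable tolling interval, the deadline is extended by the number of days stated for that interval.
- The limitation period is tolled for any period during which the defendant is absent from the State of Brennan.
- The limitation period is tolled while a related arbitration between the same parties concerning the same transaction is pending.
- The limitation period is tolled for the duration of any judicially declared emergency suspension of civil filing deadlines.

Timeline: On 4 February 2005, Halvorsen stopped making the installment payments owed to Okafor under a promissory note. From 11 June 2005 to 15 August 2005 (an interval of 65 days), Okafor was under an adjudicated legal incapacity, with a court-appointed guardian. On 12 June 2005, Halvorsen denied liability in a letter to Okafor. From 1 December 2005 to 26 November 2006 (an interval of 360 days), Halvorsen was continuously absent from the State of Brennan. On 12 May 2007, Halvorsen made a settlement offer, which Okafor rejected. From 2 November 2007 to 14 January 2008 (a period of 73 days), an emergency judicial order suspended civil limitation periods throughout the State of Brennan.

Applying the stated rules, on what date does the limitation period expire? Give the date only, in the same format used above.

The claim accrued on 4 February 2005, the date of the act.
Adding the 18 months base period to 4 February 2005 gives a deadline of 4 August 2006, before any tolling.
Because the defendant's absence from the jurisdiction ran from 1 December 2005 to 26 November 2006, the deadline is extended by 360 days to 30 July 2007.
The emergency suspension of filing deadlines starting 2 November 2007 came too late — the period had run on 30 July 2007 — and so does not extend the deadline.
The plaintiff's legal incapacity from 11 June 2005 to 15 August 2005 does not toll the period, because no stated rule makes the plaintiff's incapacity a tolling event.
The other events in the timeline have no effect on the limitation period under the stated rules.

30 July 2007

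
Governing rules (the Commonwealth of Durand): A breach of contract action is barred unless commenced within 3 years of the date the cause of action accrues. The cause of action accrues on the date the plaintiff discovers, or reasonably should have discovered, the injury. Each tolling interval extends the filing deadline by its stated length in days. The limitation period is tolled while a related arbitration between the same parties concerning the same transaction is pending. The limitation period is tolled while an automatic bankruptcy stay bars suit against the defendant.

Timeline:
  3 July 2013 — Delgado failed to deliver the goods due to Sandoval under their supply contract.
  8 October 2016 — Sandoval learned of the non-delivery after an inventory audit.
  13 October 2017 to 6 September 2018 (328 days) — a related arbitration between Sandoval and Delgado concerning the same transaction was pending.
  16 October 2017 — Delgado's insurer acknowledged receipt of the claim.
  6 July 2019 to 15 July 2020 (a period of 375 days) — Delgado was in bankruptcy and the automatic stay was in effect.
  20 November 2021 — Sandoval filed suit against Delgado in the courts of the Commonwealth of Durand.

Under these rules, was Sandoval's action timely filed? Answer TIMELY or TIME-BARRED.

TIME-BARRED

The claim did not accrue until Sandoval discovered the injury on 8 October 2016; the 3 July 2013 act date does not start the clock under the stated rule.
Adding the 3 years base period to 8 October 2016 gives a deadline of 8 October 2019, before any tolling.
The period was tolled for 328 days by the pending related arbitration (13 October 2017 to 6 September 2018), pushing the deadline to 31 August 2020.
The period was tolled for 375 days by the automatic bankruptcy stay (6 July 2019 to 15 July 2020), pushing the deadline to 10 September 2021.
None of the other events listed affects the running of the period under the stated rules.
Sandoval filed on 20 November 2021, after the 10 September 2021 deadline, so the action is time-barred.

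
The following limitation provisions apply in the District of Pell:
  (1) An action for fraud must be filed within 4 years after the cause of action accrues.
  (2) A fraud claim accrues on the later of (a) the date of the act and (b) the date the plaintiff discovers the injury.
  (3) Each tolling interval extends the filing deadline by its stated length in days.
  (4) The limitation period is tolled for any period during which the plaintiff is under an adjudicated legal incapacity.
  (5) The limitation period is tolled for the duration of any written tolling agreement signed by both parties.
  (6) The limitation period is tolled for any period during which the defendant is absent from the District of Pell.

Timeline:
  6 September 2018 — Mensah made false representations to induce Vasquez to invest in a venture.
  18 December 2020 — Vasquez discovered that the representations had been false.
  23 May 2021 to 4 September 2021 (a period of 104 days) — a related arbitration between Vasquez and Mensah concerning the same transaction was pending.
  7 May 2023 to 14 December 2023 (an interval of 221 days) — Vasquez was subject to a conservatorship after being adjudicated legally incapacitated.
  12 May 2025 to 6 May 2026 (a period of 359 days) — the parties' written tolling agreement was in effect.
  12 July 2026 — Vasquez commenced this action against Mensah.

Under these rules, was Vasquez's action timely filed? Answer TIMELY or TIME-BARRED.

Because discovery on 18 December 2020 post-dates the 6 September 2018 act, accrual under the later-of rule falls on 18 December 2020.
Adding the 4 years base period to 18 December 2020 gives a deadline of 18 December 2024, before any tolling.
The plaintiff's legal incapacity from 7 May 2023 to 14 December 2023 tolled the period for 221 days, extending the deadline to 27 July 2025.
The written tolling agreement from 12 May 2025 to 6 May 2026 tolled the period for 359 days, extending the deadline to 21 July 2026.
No stated provision tolls the period for a pending arbitration, so the interval from 23 May 2021 to 4 September 2021 has no effect on the deadline.
The 12 July 2026 filing precedes the 21 July 2026 deadline; the claim is timely.

TIMELY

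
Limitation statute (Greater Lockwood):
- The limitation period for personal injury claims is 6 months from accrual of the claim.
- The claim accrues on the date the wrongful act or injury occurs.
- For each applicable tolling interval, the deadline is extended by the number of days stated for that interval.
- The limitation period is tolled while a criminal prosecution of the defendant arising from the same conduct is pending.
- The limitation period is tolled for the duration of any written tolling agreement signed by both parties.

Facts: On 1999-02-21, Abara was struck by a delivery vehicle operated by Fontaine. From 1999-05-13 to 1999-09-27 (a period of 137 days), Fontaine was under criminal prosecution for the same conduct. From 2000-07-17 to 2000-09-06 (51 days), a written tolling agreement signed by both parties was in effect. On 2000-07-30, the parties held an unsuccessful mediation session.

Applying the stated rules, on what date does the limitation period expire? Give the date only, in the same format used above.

The claim accrued on 1999-02-21, the date of the act.
6 months from 1999-02-21 is 1999-08-21.
Because the pending criminal prosecution ran from 1999-05-13 to 1999-09-27, the deadline is extended by 137 days to 2000-01-05.
By the time the written tolling agreement began on 2000-07-17, the limitation period had already expired on 2000-01-05; that interval cannot revive it.
None of the other events listed affects the running of the period under the stated rules.

2000-01-05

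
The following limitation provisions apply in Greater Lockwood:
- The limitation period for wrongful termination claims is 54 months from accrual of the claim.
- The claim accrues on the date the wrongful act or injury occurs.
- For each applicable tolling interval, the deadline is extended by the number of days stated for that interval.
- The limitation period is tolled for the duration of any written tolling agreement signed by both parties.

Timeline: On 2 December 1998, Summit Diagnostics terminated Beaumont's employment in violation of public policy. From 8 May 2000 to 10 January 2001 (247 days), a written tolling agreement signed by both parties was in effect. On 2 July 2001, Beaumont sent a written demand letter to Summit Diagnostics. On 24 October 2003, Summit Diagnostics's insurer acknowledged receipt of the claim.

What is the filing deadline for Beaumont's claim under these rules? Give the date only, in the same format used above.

4 February 2004

The claim accrued on 2 December 1998, when the wrongful act occurred.
54 months from 2 December 1998 is 2 June 2003.
The period was tolled for 247 days by the written tolling agreement (8 May 2000 to 10 January 2001), pushing the deadline to 4 February 2004.
None of the other events listed affects the running of the period under the stated rules.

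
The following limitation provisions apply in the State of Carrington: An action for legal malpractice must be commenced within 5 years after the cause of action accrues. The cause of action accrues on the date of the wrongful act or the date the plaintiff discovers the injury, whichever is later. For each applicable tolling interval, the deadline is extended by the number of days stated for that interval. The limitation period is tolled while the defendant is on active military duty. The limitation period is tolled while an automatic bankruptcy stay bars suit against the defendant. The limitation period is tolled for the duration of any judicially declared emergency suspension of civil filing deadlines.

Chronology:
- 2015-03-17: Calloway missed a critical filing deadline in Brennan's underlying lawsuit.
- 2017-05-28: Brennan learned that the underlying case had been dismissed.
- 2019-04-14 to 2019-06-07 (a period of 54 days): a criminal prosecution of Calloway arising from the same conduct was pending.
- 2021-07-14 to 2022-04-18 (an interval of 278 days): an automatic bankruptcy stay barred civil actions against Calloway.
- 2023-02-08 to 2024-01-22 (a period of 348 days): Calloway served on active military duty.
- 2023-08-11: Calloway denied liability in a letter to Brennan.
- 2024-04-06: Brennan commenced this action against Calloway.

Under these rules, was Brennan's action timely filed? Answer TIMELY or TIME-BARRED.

TIME-BARRED

The claim accrued on 2017-05-28 — the later of the 2015-03-17 act and the 2017-05-28 discovery.
The untolled deadline — 5 years after 2017-05-28 — is 2022-05-28.
The period was tolled for 278 days by the automatic bankruptcy stay (2021-07-14 to 2022-04-18), pushing the deadline to 2023-03-02.
Because the defendant's active military service ran from 2023-02-08 to 2024-01-22, the deadline is extended by 348 days to 2024-02-13.
The pending criminal prosecution from 2019-04-14 to 2019-06-07 does not toll the period, because no stated rule makes a criminal prosecution a tolling event.
None of the other events listed affects the running of the period under the stated rules.
Filing on 2024-04-06 missed the 2024-02-13 deadline — the action is time-barred.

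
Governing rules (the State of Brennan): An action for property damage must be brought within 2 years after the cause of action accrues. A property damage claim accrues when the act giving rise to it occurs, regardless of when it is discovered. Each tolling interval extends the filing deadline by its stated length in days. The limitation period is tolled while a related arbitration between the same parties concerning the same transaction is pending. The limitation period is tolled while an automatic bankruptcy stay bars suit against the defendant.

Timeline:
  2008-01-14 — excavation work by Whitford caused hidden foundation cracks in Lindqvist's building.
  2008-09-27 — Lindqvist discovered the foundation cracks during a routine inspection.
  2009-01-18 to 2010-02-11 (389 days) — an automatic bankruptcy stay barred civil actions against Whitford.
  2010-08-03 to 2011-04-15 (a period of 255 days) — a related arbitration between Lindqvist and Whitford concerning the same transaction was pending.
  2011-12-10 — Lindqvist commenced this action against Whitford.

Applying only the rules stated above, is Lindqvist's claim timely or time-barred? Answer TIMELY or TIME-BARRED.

TIME-BARRED

Accrual is governed by the date of the act, so the period began to run on 2008-01-14; the later discovery on 2008-09-27 is irrelevant under the stated rule.
2 years from 2008-01-14 is 2010-01-14.
Because the automatic bankruptcy stay ran from 2009-01-18 to 2010-02-11, the deadline is extended by 389 days to 2011-02-07.
The period was tolled for 255 days by the pending related arbitration (2010-08-03 to 2011-04-15), pushing the deadline to 2011-10-20.
The 2011-12-10 filing falls after the 2011-10-20 deadline; the claim is time-barred.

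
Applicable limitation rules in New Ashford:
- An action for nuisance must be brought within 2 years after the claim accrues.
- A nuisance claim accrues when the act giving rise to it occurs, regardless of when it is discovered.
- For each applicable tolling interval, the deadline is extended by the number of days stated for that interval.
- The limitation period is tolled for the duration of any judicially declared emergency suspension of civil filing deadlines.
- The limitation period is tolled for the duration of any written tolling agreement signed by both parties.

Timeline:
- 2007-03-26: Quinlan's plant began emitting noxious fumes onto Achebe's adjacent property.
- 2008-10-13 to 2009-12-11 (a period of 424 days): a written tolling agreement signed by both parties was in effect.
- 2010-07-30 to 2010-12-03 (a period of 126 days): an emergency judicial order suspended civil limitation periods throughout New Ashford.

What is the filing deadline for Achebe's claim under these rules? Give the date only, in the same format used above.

The limitation period began to run on 2007-03-26.
The untolled deadline — 2 years after 2007-03-26 — is 2009-03-26.
Because the written tolling agreement ran from 2008-10-13 to 2009-12-11, the deadline is extended by 424 days to 2010-05-24.
The emergency suspension of filing deadlines from 2010-07-30 to 2010-12-03 began after the period had already run on 2010-05-24, so it has no tolling effect.

2010-05-24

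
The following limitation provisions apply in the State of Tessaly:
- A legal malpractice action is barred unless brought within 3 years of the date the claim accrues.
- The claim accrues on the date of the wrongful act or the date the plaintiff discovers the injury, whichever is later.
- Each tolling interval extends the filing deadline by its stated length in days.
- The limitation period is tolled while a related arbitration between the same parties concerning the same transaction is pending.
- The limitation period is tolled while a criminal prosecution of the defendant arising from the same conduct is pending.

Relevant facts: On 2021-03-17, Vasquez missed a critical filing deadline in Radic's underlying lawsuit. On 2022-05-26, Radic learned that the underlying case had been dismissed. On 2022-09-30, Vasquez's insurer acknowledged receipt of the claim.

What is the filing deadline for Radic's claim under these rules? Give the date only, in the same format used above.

The claim accrued on 2022-05-26 — the later of the 2021-03-17 act and the 2022-05-26 discovery.
The untolled deadline — 3 years after 2022-05-26 — is 2025-05-26.
None of the other events listed affects the running of the period under the stated rules.

2025-05-26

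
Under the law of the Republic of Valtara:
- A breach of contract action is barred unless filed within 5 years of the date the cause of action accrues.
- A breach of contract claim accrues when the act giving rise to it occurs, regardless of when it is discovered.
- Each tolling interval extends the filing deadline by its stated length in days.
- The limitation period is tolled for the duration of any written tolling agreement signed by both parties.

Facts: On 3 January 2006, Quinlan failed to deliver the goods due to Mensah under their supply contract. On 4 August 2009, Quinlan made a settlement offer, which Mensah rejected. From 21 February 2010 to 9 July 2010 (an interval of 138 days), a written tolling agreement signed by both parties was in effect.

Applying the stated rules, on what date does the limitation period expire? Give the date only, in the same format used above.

The claim accrued on 3 January 2006, when the wrongful act occurred.
Adding the 5 years base period to 3 January 2006 gives a deadline of 3 January 2011, before any tolling.
Because the written tolling agreement ran from 21 February 2010 to 9 July 2010, the deadline is extended by 138 days to 21 May 2011.
None of the other events listed affects the running of the period under the stated rules.

21 May 2011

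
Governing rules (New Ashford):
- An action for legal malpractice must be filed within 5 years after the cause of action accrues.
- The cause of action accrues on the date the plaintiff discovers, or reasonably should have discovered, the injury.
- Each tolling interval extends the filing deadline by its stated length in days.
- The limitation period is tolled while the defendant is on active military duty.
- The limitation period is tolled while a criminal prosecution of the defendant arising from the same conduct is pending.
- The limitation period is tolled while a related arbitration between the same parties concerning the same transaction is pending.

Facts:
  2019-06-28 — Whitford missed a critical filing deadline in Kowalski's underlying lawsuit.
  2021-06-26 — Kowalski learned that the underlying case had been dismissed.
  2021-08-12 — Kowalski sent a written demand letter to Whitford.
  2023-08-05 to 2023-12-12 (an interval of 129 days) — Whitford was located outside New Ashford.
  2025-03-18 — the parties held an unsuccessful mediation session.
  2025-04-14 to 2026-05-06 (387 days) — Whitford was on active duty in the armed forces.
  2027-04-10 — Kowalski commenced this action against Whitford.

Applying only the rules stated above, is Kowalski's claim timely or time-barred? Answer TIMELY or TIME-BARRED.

Under the discovery rule, the claim accrued on 2021-06-26, when Kowalski discovered the injury — not on the 2019-06-28 date of the underlying act.
Adding the 5 years base period to 2021-06-26 gives a deadline of 2026-06-26, before any tolling.
Because the defendant's active military service ran from 2025-04-14 to 2026-05-06, the deadline is extended by 387 days to 2027-07-18.
Although the defendant's absence ran from 2023-08-05 to 2023-12-12, the stated rules do not make that a tolling event, so it is disregarded.
Nothing else in the chronology tolls or restarts the period.
The 2027-04-10 filing precedes the 2027-07-18 deadline; the claim is timely.

TIMELY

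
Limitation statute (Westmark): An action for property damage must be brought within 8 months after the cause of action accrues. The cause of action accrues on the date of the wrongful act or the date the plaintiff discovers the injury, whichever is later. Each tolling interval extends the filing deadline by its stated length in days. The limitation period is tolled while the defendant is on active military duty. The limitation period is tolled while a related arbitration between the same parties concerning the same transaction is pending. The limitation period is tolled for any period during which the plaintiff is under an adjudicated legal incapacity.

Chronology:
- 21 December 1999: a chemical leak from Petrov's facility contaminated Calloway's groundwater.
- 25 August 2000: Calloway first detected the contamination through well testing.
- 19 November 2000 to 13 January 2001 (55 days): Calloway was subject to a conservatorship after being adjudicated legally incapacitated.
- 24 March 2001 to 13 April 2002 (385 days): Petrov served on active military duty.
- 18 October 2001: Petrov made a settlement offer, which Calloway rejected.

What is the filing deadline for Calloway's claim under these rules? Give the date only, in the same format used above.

9 July 2002

Because discovery on 25 August 2000 post-dates the 21 December 1999 act, accrual under the later-of rule falls on 25 August 2000.
Adding the 8 months base period to 25 August 2000 gives a deadline of 25 April 2001, before any tolling.
The plaintiff's legal incapacity from 19 November 2000 to 13 January 2001 tolled the period for 55 days, extending the deadline to 19 June 2001.
The defendant's active military service from 24 March 2001 to 13 April 2002 tolled the period for 385 days, extending the deadline to 9 July 2002.
Nothing else in the chronology tolls or restarts the period.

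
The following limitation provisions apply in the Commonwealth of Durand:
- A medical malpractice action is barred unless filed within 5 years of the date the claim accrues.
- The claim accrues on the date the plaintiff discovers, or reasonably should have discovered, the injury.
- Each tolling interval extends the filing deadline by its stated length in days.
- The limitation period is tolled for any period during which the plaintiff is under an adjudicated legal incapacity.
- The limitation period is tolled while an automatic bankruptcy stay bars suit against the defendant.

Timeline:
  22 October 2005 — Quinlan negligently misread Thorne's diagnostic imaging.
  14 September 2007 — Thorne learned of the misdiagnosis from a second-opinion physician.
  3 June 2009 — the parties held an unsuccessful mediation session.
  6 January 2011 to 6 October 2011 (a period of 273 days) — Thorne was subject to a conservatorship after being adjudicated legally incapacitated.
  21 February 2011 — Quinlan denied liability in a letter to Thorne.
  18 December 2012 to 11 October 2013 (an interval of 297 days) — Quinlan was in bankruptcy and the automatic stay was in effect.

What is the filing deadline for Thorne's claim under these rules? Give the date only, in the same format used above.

Under the discovery rule, the claim accrued on 14 September 2007, when Thorne discovered the injury — not on the 22 October 2005 date of the underlying act.
The untolled deadline — 5 years after 14 September 2007 — is 14 September 2012.
The period was tolled for 273 days by the plaintiff's legal incapacity (6 January 2011 to 6 October 2011), pushing the deadline to 14 June 2013.
The period was tolled for 297 days by the automatic bankruptcy stay (18 December 2012 to 11 October 2013), pushing the deadline to 7 April 2014.
Nothing else in the chronology tolls or restarts the period.

7 April 2014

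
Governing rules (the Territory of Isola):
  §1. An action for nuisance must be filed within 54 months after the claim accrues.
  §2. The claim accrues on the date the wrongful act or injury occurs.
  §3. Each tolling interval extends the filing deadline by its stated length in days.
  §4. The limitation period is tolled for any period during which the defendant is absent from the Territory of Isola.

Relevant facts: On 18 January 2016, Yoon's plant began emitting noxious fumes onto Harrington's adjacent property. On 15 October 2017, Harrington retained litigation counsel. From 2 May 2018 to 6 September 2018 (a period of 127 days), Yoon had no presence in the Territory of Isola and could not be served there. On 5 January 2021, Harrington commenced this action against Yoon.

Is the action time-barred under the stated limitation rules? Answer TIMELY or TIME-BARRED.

The limitation period began to run on 18 January 2016.
54 months from 18 January 2016 is 18 July 2020.
The period was tolled for 127 days by the defendant's absence from the jurisdiction (2 May 2018 to 6 September 2018), pushing the deadline to 22 November 2020.
None of the other events listed affects the running of the period under the stated rules.
Harrington filed on 5 January 2021, after the 22 November 2020 deadline, so the action is time-barred.

TIME-BARRED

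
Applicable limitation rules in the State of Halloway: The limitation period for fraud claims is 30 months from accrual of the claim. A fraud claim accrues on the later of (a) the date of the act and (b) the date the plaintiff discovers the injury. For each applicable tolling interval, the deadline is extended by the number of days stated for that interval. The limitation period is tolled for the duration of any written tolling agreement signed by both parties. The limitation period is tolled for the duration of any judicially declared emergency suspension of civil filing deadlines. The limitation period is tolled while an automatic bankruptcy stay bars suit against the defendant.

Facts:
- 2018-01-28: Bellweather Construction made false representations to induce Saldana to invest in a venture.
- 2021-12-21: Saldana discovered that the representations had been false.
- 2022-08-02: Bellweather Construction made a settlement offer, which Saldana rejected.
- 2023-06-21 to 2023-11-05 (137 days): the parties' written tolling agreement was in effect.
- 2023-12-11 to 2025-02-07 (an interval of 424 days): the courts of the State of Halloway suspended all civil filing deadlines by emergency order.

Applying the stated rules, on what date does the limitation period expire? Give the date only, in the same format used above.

The claim accrued on 2021-12-21 — the later of the 2018-01-28 act and the 2021-12-21 discovery.
The untolled deadline — 30 months after 2021-12-21 — is 2024-06-21.
The written tolling agreement from 2023-06-21 to 2023-11-05 tolled the period for 137 days, extending the deadline to 2024-11-05.
The period was tolled for 424 days by the emergency suspension of filing deadlines (2023-12-11 to 2025-02-07), pushing the deadline to 2026-01-03.
None of the other events listed affects the running of the period under the stated rules.

2026-01-03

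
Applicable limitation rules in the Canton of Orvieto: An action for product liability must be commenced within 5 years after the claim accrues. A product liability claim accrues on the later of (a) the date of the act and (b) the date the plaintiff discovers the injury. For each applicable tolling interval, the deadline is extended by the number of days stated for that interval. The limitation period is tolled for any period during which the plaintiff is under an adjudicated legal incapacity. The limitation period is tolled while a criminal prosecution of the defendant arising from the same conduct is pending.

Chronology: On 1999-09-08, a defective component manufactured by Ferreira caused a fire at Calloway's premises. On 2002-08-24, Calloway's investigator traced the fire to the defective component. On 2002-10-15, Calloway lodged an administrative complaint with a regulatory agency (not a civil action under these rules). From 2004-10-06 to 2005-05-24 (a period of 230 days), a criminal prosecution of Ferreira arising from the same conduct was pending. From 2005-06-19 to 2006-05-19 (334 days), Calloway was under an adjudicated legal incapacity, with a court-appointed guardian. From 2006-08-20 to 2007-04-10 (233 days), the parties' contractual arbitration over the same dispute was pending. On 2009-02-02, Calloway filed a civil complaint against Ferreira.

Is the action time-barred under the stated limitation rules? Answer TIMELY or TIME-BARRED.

The claim accrued on 2002-08-24 — the later of the 1999-09-08 act and the 2002-08-24 discovery.
Adding the 5 years base period to 2002-08-24 gives a deadline of 2007-08-24, before any tolling.
Because the pending criminal prosecution ran from 2004-10-06 to 2005-05-24, the deadline is extended by 230 days to 2008-04-10.
The period was tolled for 334 days by the plaintiff's legal incapacity (2005-06-19 to 2006-05-19), pushing the deadline to 2009-03-10.
Although a pending arbitration ran from 2006-08-20 to 2007-04-10, the stated rules do not make that a tolling event, so it is disregarded.
The other events in the timeline have no effect on the limitation period under the stated rules.
The 2009-02-02 filing precedes the 2009-03-10 deadline; the claim is timely.

TIMELY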